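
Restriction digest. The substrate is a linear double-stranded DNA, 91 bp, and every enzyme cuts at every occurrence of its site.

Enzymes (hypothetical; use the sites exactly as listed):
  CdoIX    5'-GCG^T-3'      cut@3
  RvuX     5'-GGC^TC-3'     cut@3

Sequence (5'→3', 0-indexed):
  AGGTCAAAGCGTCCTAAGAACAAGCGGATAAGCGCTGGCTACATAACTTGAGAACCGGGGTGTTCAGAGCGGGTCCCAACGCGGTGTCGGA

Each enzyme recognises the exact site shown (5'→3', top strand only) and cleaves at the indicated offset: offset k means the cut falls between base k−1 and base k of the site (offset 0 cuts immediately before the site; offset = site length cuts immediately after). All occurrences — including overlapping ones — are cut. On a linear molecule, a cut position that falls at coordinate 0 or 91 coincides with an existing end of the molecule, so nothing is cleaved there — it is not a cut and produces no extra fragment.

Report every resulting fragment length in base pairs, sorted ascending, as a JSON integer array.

Per-enzyme occurrences:
  CdoIX GCGT/3: at [8] ⇒ [11]
  RvuX (GGCTC, off=3): no sites

All cut coordinates (distinct, sorted): [11]

Fragment lengths:
  [0,11): 11 bp
  [11,91): 80 bp

[11,80]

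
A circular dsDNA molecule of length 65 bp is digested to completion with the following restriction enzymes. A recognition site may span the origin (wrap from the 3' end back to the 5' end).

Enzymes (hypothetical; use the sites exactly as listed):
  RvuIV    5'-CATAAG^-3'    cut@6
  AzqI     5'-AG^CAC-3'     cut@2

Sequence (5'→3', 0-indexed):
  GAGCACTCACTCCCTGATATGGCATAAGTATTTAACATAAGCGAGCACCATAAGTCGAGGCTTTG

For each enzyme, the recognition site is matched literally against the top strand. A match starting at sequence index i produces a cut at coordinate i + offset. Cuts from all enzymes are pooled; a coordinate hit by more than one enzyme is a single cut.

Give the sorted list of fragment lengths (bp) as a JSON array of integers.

[4,9,13,14,25]

Per-enzyme occurrences:
  RvuIV (CATAAG, off=6): starts [22, 35, 48] → cuts [28, 41, 54]
  AzqI (AGCAC, off=2): starts [1, 43] → cuts [3, 45]

Pooled cuts: [3, 28, 41, 45, 54]

Fragments:
  3→28: 25 bp
  28→41: 13 bp
  41→45: 4 bp
  45→54: 9 bp
  54→3 (wrap): 65-54+3 = 14 bp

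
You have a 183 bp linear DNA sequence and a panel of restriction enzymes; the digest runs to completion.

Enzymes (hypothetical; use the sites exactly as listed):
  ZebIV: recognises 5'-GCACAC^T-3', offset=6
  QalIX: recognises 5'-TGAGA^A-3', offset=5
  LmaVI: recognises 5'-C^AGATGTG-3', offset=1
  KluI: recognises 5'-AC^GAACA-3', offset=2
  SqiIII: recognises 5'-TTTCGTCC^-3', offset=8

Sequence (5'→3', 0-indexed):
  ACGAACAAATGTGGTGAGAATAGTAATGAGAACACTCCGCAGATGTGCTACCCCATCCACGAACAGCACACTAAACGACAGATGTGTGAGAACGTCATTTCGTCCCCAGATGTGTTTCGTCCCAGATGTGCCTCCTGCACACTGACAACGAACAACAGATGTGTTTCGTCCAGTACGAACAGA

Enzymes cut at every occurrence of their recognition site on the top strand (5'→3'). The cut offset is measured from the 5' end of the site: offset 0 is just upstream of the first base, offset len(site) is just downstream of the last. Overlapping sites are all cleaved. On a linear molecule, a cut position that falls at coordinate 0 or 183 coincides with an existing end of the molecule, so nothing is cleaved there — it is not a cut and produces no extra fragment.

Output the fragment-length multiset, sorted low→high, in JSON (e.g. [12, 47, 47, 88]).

[1,2,2,5,7,7,7,8,9,11,12,12,14,15,15,17,19,20]

Scan for sites:
  ZebIV GCACACT/6: at [65, 136] ⇒ [71, 142]
  QalIX TGAGAA/5: at [14, 26, 86] ⇒ [19, 31, 91]
  LmaVI CAGATGTG/1: at [39, 78, 106, 122, 155] ⇒ [40, 79, 107, 123, 156]
  KluI ACGAACA/2: at [0, 58, 147, 174] ⇒ [2, 60, 149, 176]
  SqiIII TTTCGTCC/8: at [97, 114, 163] ⇒ [105, 122, 171]

Pooled cuts: [2, 19, 31, 40, 60, 71, 79, 91, 105, 107, 122, 123, 142, 149, 156, 171, 176]

Fragment lengths:
  [0,2): 2 bp
  [2,19): 17 bp
  [19,31): 12 bp
  [31,40): 9 bp
  [40,60): 20 bp
  [60,71): 11 bp
  [71,79): 8 bp
  [79,91): 12 bp
  [91,105): 14 bp
  [105,107): 2 bp
  [107,122): 15 bp
  [122,123): 1 bp
  [123,142): 19 bp
  [142,149): 7 bp
  [149,156): 7 bp
  [156,171): 15 bp
  [171,176): 5 bp
  [176,183): 7 bp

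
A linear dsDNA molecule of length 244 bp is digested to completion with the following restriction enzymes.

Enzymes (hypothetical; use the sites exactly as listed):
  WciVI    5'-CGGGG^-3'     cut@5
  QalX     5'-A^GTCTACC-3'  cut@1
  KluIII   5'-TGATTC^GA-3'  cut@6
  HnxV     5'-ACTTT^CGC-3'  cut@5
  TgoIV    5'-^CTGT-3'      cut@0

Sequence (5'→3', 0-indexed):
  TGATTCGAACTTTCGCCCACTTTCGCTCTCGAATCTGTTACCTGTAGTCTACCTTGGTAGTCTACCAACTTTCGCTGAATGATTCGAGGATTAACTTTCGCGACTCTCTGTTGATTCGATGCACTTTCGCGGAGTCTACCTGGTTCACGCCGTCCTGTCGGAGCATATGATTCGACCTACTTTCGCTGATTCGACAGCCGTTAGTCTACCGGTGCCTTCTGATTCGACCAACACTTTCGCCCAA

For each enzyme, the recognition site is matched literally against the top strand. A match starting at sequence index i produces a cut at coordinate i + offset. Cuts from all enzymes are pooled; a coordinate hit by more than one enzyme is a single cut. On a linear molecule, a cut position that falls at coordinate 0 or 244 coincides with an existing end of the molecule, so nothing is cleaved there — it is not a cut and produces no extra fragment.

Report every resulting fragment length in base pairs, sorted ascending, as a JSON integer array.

Per-enzyme occurrences:
  WciVI (CGGGG, off=5): no sites
  QalX (AGTCTACC, off=1): starts [45, 58, 132, 202] → cuts [46, 59, 133, 203]
  KluIII (TGATTCGA, off=6): starts [0, 79, 111, 167, 186, 219] → cuts [6, 85, 117, 173, 192, 225]
  HnxV (ACTTTCGC, off=5): starts [8, 18, 67, 93, 122, 178, 232] → cuts [13, 23, 72, 98, 127, 183, 237]
  TgoIV (CTGT, off=0): starts [34, 41, 107, 154] → cuts [34, 41, 107, 154]

Pooled cuts: [6, 13, 23, 34, 41, 46, 59, 72, 85, 98, 107, 117, 127, 133, 154, 173, 183, 192, 203, 225, 237]

Fragment lengths:
  [0,6): 6 bp
  [6,13): 7 bp
  [13,23): 10 bp
  [23,34): 11 bp
  [34,41): 7 bp
  [41,46): 5 bp
  [46,59): 13 bp
  [59,72): 13 bp
  [72,85): 13 bp
  [85,98): 13 bp
  [98,107): 9 bp
  [107,117): 10 bp
  [117,127): 10 bp
  [127,133): 6 bp
  [133,154): 21 bp
  [154,173): 19 bp
  [173,183): 10 bp
  [183,192): 9 bp
  [192,203): 11 bp
  [203,225): 22 bp
  [225,237): 12 bp
  [237,244): 7 bp

[5,6,6,7,7,7,9,9,10,10,10,10,11,11,12,13,13,13,13,19,21,22]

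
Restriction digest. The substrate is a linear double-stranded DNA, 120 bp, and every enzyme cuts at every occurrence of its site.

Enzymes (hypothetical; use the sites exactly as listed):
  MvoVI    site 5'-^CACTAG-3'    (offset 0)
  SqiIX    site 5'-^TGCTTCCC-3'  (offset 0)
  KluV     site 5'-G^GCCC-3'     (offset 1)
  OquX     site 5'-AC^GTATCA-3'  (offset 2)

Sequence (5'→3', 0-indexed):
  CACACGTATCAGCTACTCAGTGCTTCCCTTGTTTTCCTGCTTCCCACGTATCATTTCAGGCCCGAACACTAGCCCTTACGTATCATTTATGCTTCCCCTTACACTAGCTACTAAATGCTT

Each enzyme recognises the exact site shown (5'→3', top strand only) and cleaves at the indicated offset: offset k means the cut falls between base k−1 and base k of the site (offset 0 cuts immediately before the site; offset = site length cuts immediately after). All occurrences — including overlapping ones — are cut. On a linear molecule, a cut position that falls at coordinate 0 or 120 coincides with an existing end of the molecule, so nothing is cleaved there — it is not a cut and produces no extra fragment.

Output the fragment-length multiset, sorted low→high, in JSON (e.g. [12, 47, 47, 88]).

[5,7,10,10,12,12,13,15,17,19]

Per-enzyme occurrences:
  MvoVI CACTAG/0: at [66, 101] ⇒ [66, 101]
  SqiIX TGCTTCCC/0: at [20, 37, 89] ⇒ [20, 37, 89]
  KluV GGCCC/1: at [58] ⇒ [59]
  OquX ACGTATCA/2: at [3, 45, 77] ⇒ [5, 47, 79]

All cut coordinates (distinct, sorted): [5, 20, 37, 47, 59, 66, 79, 89, 101]

Fragments:
  [0,5): 5 bp
  [5,20): 15 bp
  [20,37): 17 bp
  [37,47): 10 bp
  [47,59): 12 bp
  [59,66): 7 bp
  [66,79): 13 bp
  [79,89): 10 bp
  [89,101): 12 bp
  [101,120): 19 bp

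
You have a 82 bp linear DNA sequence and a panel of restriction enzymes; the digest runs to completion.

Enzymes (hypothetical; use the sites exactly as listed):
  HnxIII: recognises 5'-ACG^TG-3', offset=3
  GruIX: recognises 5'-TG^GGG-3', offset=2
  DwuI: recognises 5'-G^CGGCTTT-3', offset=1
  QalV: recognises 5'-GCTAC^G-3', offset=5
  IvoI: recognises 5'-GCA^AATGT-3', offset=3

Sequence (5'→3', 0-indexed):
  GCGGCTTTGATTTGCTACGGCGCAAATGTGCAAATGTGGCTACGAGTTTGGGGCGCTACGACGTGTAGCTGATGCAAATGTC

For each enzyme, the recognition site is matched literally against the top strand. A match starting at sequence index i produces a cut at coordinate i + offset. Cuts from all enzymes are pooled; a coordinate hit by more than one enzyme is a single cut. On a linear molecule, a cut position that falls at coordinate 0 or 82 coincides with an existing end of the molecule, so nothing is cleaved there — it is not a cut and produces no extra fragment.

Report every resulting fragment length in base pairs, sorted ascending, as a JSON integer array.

Per-enzyme occurrences:
  HnxIII ACGTG/3: at [60] ⇒ [63]
  GruIX TGGGG/2: at [48] ⇒ [50]
  DwuI GCGGCTTT/1: at [0] ⇒ [1]
  QalV GCTACG/5: at [13, 38, 54] ⇒ [18, 43, 59]
  IvoI GCAAATGT/3: at [21, 29, 73] ⇒ [24, 32, 76]

All cut coordinates (distinct, sorted): [1, 18, 24, 32, 43, 50, 59, 63, 76]

Fragment lengths:
  [0,1): 1 bp
  [1,18): 17 bp
  [18,24): 6 bp
  [24,32): 8 bp
  [32,43): 11 bp
  [43,50): 7 bp
  [50,59): 9 bp
  [59,63): 4 bp
  [63,76): 13 bp
  [76,82): 6 bp

[1,4,6,6,7,8,9,11,13,17]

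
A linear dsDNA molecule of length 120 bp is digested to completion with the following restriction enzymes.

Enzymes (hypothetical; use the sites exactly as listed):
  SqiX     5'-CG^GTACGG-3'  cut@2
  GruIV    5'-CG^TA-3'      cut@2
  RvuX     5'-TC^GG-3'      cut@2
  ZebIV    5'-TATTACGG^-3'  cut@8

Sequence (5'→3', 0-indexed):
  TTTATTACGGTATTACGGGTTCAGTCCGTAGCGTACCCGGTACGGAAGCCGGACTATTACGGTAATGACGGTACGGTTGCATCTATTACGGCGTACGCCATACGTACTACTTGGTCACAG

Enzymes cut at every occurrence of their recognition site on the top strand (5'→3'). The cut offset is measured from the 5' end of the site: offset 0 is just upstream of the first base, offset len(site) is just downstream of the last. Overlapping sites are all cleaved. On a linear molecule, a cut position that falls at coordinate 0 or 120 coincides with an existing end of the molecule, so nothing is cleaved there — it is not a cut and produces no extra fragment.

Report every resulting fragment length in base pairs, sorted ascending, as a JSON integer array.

Scan for sites:
  SqiX (CGGTACGG, off=2): starts [37, 68] → cuts [39, 70]
  GruIV (CGTA, off=2): starts [26, 31, 91, 102] → cuts [28, 33, 93, 104]
  RvuX (TCGG, off=2): no sites
  ZebIV (TATTACGG, off=8): starts [2, 10, 54, 83] → cuts [10, 18, 62, 91]

All cut coordinates (distinct, sorted): [10, 18, 28, 33, 39, 62, 70, 91, 93, 104]

Fragments:
  [0,10): 10 bp
  [10,18): 8 bp
  [18,28): 10 bp
  [28,33): 5 bp
  [33,39): 6 bp
  [39,62): 23 bp
  [62,70): 8 bp
  [70,91): 21 bp
  [91,93): 2 bp
  [93,104): 11 bp
  [104,120): 16 bp

[2,5,6,8,8,10,10,11,16,21,23]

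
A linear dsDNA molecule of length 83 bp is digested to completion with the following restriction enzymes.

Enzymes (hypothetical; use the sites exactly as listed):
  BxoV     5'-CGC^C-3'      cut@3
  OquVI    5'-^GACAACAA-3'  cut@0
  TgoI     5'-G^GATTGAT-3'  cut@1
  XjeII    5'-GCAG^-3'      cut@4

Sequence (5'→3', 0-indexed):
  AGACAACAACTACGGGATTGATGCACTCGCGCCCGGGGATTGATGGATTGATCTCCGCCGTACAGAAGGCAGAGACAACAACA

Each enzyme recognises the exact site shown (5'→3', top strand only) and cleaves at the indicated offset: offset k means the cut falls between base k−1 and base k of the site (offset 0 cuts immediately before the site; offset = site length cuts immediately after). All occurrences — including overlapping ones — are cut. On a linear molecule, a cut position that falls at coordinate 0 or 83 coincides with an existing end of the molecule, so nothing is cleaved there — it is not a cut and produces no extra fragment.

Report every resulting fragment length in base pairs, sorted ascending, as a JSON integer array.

Per-enzyme occurrences:
  BxoV CGCC/3: at [29, 55] ⇒ [32, 58]
  OquVI GACAACAA/0: at [1, 73] ⇒ [1, 73]
  TgoI GGATTGAT/1: at [14, 36, 44] ⇒ [15, 37, 45]
  XjeII GCAG/4: at [68] ⇒ [72]

All cut coordinates (distinct, sorted): [1, 15, 32, 37, 45, 58, 72, 73]

Fragments:
  [0,1): 1 bp
  [1,15): 14 bp
  [15,32): 17 bp
  [32,37): 5 bp
  [37,45): 8 bp
  [45,58): 13 bp
  [58,72): 14 bp
  [72,73): 1 bp
  [73,83): 10 bp

[1,1,5,8,10,13,14,14,17]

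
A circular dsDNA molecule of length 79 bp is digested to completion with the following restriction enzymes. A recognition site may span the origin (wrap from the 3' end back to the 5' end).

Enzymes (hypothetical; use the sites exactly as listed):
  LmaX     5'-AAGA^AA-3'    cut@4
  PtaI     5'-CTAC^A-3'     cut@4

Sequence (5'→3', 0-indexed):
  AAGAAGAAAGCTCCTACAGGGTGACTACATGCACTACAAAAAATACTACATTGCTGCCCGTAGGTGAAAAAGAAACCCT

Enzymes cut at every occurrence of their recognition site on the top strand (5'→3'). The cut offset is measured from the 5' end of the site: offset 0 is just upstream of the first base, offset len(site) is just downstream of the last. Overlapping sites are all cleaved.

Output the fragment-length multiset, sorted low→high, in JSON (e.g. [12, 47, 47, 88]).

[9,10,11,12,13,24]

Per-enzyme occurrences:
  LmaX AAGAAA/4: at [3, 69] ⇒ [7, 73]
  PtaI CTACA/4: at [13, 24, 33, 45] ⇒ [17, 28, 37, 49]

All cut coordinates (distinct, sorted): [7, 17, 28, 37, 49, 73]

Fragments:
  7→17: 10 bp
  17→28: 11 bp
  28→37: 9 bp
  37→49: 12 bp
  49→73: 24 bp
  73→7 (wrap): 79-73+7 = 13 bp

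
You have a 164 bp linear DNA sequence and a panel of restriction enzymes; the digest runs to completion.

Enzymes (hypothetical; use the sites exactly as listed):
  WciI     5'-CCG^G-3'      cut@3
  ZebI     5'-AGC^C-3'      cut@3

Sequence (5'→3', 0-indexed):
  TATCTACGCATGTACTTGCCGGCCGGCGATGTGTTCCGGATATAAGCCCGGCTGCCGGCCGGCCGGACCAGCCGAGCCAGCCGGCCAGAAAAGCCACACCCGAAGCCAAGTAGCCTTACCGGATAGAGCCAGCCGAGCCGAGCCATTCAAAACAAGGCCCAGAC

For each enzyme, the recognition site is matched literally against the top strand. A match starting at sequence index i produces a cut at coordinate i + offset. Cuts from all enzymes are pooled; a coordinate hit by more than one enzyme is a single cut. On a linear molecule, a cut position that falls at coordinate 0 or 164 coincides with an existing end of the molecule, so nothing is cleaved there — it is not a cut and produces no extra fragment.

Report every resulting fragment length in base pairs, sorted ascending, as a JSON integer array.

[2,3,4,4,4,4,4,5,5,5,7,7,7,8,8,9,11,12,13,21,21]

Site scan:
  WciI CCGG/3: at [18, 22, 35, 47, 54, 58, 62, 80, 118] ⇒ [21, 25, 38, 50, 57, 61, 65, 83, 121]
  ZebI AGCC/3: at [44, 69, 74, 78, 91, 103, 111, 126, 130, 135, 140] ⇒ [47, 72, 77, 81, 94, 106, 114, 129, 133, 138, 143]

Pooled cuts: [21, 25, 38, 47, 50, 57, 61, 65, 72, 77, 81, 83, 94, 106, 114, 121, 129, 133, 138, 143]

Fragment lengths:
  [0,21): 21 bp
  [21,25): 4 bp
  [25,38): 13 bp
  [38,47): 9 bp
  [47,50): 3 bp
  [50,57): 7 bp
  [57,61): 4 bp
  [61,65): 4 bp
  [65,72): 7 bp
  [72,77): 5 bp
  [77,81): 4 bp
  [81,83): 2 bp
  [83,94): 11 bp
  [94,106): 12 bp
  [106,114): 8 bp
  [114,121): 7 bp
  [121,129): 8 bp
  [129,133): 4 bp
  [133,138): 5 bp
  [138,143): 5 bp
  [143,164): 21 bp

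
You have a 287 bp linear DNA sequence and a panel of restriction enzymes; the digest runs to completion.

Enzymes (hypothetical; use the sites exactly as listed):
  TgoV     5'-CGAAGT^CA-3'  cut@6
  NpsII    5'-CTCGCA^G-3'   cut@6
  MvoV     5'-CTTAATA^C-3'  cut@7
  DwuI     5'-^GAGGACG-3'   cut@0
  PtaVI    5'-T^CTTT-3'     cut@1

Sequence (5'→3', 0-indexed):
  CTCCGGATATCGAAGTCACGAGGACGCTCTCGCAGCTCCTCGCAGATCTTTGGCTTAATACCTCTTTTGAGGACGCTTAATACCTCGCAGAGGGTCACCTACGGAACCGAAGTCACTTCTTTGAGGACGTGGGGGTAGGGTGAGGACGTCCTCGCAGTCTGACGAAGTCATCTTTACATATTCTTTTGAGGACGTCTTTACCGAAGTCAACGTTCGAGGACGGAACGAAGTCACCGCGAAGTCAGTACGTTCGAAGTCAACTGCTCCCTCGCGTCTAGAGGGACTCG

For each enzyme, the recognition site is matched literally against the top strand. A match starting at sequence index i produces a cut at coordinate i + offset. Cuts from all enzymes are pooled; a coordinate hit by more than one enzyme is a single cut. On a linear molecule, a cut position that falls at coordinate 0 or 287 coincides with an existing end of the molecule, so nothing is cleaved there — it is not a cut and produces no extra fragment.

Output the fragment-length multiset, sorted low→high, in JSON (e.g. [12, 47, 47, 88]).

[3,3,3,3,4,5,5,5,7,8,8,10,11,11,12,12,13,14,15,15,15,16,16,19,24,30]

Per-enzyme occurrences:
  TgoV CGAAGTCA/6: at [10, 107, 162, 201, 225, 236, 251] ⇒ [16, 113, 168, 207, 231, 242, 257]
  NpsII CTCGCAG/6: at [28, 38, 83, 150] ⇒ [34, 44, 89, 156]
  MvoV CTTAATAC/7: at [53, 75] ⇒ [60, 82]
  DwuI GAGGACG/0: at [19, 68, 122, 141, 187, 215] ⇒ [19, 68, 122, 141, 187, 215]
  PtaVI TCTTT/1: at [46, 62, 117, 170, 181, 194] ⇒ [47, 63, 118, 171, 182, 195]

Pooled cuts: [16, 19, 34, 44, 47, 60, 63, 68, 82, 89, 113, 118, 122, 141, 156, 168, 171, 182, 187, 195, 207, 215, 231, 242, 257]

Fragments:
  [0,16): 16 bp
  [16,19): 3 bp
  [19,34): 15 bp
  [34,44): 10 bp
  [44,47): 3 bp
  [47,60): 13 bp
  [60,63): 3 bp
  [63,68): 5 bp
  [68,82): 14 bp
  [82,89): 7 bp
  [89,113): 24 bp
  [113,118): 5 bp
  [118,122): 4 bp
  [122,141): 19 bp
  [141,156): 15 bp
  [156,168): 12 bp
  [168,171): 3 bp
  [171,182): 11 bp
  [182,187): 5 bp
  [187,195): 8 bp
  [195,207): 12 bp
  [207,215): 8 bp
  [215,231): 16 bp
  [231,242): 11 bp
  [242,257): 15 bp
  [257,287): 30 bp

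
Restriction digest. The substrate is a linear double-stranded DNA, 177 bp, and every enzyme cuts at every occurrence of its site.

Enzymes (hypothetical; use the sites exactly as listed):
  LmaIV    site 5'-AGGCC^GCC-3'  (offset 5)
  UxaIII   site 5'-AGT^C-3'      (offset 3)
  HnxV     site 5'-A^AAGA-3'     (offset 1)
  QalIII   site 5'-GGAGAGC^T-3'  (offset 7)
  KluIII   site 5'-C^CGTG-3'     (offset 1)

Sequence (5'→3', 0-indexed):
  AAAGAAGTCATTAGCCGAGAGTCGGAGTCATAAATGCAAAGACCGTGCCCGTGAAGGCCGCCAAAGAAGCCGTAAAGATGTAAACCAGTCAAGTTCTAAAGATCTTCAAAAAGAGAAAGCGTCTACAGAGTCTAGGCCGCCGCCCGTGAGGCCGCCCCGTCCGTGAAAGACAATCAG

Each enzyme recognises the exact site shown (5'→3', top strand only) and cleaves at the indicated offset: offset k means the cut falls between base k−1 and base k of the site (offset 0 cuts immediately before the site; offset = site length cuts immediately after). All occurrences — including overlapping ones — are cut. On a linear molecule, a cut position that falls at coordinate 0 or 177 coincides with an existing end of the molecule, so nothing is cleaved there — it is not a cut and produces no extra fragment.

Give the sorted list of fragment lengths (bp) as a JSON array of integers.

Site scan:
  LmaIV AGGCCGCC/5: at [54, 133, 148] ⇒ [59, 138, 153]
  UxaIII AGTC/3: at [5, 19, 25, 86, 128] ⇒ [8, 22, 28, 89, 131]
  HnxV AAAGA/1: at [0, 37, 62, 73, 97, 109, 165] ⇒ [1, 38, 63, 74, 98, 110, 166]
  QalIII (GGAGAGCT, off=7): no sites
  KluIII CCGTG/1: at [42, 48, 143, 160] ⇒ [43, 49, 144, 161]

Pooled cuts: [1, 8, 22, 28, 38, 43, 49, 59, 63, 74, 89, 98, 110, 131, 138, 144, 153, 161, 166]

Fragment lengths:
  [0,1): 1 bp
  [1,8): 7 bp
  [8,22): 14 bp
  [22,28): 6 bp
  [28,38): 10 bp
  [38,43): 5 bp
  [43,49): 6 bp
  [49,59): 10 bp
  [59,63): 4 bp
  [63,74): 11 bp
  [74,89): 15 bp
  [89,98): 9 bp
  [98,110): 12 bp
  [110,131): 21 bp
  [131,138): 7 bp
  [138,144): 6 bp
  [144,153): 9 bp
  [153,161): 8 bp
  [161,166): 5 bp
  [166,177): 11 bp

[1,4,5,5,6,6,6,7,7,8,9,9,10,10,11,11,12,14,15,21]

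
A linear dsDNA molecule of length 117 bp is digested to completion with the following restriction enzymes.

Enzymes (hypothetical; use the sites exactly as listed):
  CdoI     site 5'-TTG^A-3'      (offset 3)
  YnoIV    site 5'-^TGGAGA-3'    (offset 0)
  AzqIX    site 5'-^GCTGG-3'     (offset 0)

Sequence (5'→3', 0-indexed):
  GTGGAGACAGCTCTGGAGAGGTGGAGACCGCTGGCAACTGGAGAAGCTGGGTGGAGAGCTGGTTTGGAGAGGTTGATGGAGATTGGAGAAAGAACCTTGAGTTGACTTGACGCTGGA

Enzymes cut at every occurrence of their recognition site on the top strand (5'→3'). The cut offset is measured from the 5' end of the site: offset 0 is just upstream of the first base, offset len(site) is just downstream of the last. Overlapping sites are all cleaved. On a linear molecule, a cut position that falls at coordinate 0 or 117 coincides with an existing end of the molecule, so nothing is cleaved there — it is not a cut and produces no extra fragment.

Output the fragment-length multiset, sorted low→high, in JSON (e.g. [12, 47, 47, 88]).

[1,1,2,5,5,6,6,6,7,7,7,8,8,9,11,12,16]

Per-enzyme occurrences:
  CdoI TTGA/3: at [72, 96, 101, 106] ⇒ [75, 99, 104, 109]
  YnoIV TGGAGA/0: at [1, 13, 21, 38, 51, 64, 76, 83] ⇒ [1, 13, 21, 38, 51, 64, 76, 83]
  AzqIX GCTGG/0: at [29, 45, 57, 111] ⇒ [29, 45, 57, 111]

All cut coordinates (distinct, sorted): [1, 13, 21, 29, 38, 45, 51, 57, 64, 75, 76, 83, 99, 104, 109, 111]

Fragments:
  [0,1): 1 bp
  [1,13): 12 bp
  [13,21): 8 bp
  [21,29): 8 bp
  [29,38): 9 bp
  [38,45): 7 bp
  [45,51): 6 bp
  [51,57): 6 bp
  [57,64): 7 bp
  [64,75): 11 bp
  [75,76): 1 bp
  [76,83): 7 bp
  [83,99): 16 bp
  [99,104): 5 bp
  [104,109): 5 bp
  [109,111): 2 bp
  [111,117): 6 bp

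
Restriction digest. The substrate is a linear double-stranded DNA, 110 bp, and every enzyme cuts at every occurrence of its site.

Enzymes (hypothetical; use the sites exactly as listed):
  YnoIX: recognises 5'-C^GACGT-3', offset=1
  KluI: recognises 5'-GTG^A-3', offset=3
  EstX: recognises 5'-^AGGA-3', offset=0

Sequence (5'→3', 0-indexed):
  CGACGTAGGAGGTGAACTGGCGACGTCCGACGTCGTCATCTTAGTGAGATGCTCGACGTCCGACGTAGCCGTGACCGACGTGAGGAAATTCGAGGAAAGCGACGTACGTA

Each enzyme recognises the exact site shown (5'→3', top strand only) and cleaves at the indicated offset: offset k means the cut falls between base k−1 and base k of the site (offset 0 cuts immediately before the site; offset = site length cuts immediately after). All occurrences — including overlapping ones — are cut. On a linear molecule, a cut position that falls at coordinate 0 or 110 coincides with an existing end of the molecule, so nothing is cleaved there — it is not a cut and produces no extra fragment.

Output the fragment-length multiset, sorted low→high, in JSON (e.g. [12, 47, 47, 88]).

[1,3,5,6,7,7,7,8,8,8,10,10,12,18]

Scan for sites:
  YnoIX CGACGT/1: at [0, 20, 27, 53, 60, 75, 99] ⇒ [1, 21, 28, 54, 61, 76, 100]
  KluI GTGA/3: at [11, 43, 70, 79] ⇒ [14, 46, 73, 82]
  EstX AGGA/0: at [6, 82, 92] ⇒ [6, 82, 92]

All cut coordinates (distinct, sorted): [1, 6, 14, 21, 28, 46, 54, 61, 73, 76, 82, 92, 100]

Fragment lengths:
  [0,1): 1 bp
  [1,6): 5 bp
  [6,14): 8 bp
  [14,21): 7 bp
  [21,28): 7 bp
  [28,46): 18 bp
  [46,54): 8 bp
  [54,61): 7 bp
  [61,73): 12 bp
  [73,76): 3 bp
  [76,82): 6 bp
  [82,92): 10 bp
  [92,100): 8 bp
  [100,110): 10 bp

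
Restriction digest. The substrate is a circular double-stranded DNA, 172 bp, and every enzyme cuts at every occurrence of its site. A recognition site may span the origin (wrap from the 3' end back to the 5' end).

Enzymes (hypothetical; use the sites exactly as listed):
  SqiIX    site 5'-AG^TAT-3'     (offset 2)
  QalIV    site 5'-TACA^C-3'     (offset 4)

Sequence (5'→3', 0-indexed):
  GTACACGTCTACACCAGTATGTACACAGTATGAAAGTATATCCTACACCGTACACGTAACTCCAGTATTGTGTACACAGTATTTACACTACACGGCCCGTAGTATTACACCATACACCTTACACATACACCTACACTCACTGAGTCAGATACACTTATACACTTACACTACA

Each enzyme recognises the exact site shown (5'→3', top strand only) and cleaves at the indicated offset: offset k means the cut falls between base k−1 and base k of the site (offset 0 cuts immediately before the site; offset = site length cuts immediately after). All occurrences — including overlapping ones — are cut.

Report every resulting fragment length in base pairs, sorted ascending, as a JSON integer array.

Scan for sites:
  SqiIX AGTAT/2: at [15, 26, 34, 63, 77, 100] ⇒ [17, 28, 36, 65, 79, 102]
  QalIV TACAC/4: at [1, 9, 21, 43, 50, 72, 83, 88, 105, 112, 119, 125, 131, 149, 157, 163] ⇒ [5, 13, 25, 47, 54, 76, 87, 92, 109, 116, 123, 129, 135, 153, 161, 167]

Pooled cuts: [5, 13, 17, 25, 28, 36, 47, 54, 65, 76, 79, 87, 92, 102, 109, 116, 123, 129, 135, 153, 161, 167]

Fragment lengths:
  5→13: 8 bp
  13→17: 4 bp
  17→25: 8 bp
  25→28: 3 bp
  28→36: 8 bp
  36→47: 11 bp
  47→54: 7 bp
  54→65: 11 bp
  65→76: 11 bp
  76→79: 3 bp
  79→87: 8 bp
  87→92: 5 bp
  92→102: 10 bp
  102→109: 7 bp
  109→116: 7 bp
  116→123: 7 bp
  123→129: 6 bp
  129→135: 6 bp
  135→153: 18 bp
  153→161: 8 bp
  161→167: 6 bp
  167→5 (wrap): 172-167+5 = 10 bp

[3,3,4,5,6,6,6,7,7,7,7,8,8,8,8,8,10,10,11,11,11,18]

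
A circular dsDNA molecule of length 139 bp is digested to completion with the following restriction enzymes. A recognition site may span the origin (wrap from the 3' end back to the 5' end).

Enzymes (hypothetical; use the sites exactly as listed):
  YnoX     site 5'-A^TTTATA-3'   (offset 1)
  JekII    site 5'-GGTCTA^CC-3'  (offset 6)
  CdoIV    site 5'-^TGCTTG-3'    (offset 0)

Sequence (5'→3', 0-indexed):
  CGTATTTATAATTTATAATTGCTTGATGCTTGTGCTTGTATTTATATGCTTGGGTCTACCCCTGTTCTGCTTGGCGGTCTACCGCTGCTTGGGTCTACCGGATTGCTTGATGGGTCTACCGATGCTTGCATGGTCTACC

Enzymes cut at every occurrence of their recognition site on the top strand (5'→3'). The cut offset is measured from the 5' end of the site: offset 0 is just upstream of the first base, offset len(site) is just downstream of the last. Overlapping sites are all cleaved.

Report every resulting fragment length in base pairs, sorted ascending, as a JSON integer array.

Per-enzyme occurrences:
  YnoX ATTTATA/1: at [3, 10, 39] ⇒ [4, 11, 40]
  JekII GGTCTACC/6: at [52, 75, 91, 112, 131] ⇒ [58, 81, 97, 118, 137]
  CdoIV TGCTTG/0: at [19, 26, 32, 46, 67, 85, 103, 122] ⇒ [19, 26, 32, 46, 67, 85, 103, 122]

Pooled cuts: [4, 11, 19, 26, 32, 40, 46, 58, 67, 81, 85, 97, 103, 118, 122, 137]

Fragments:
  4→11: 7 bp
  11→19: 8 bp
  19→26: 7 bp
  26→32: 6 bp
  32→40: 8 bp
  40→46: 6 bp
  46→58: 12 bp
  58→67: 9 bp
  67→81: 14 bp
  81→85: 4 bp
  85→97: 12 bp
  97→103: 6 bp
  103→118: 15 bp
  118→122: 4 bp
  122→137: 15 bp
  137→4 (wrap): 139-137+4 = 6 bp

[4,4,6,6,6,6,7,7,8,8,9,12,12,14,15,15]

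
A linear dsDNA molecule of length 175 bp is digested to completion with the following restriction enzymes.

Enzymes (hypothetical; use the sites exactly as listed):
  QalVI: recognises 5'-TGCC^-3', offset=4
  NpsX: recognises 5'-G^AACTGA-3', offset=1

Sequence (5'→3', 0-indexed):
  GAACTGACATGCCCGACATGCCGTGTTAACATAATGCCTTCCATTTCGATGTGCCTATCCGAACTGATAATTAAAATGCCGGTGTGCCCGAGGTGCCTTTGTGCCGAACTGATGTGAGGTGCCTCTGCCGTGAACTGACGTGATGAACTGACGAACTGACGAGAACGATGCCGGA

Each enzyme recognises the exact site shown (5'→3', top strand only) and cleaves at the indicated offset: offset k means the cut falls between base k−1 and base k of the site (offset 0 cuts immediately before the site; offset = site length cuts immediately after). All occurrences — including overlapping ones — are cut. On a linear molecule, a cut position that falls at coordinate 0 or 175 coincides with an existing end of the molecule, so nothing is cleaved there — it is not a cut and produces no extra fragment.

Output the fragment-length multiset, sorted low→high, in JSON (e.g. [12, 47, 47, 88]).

[1,1,3,3,6,6,8,8,8,9,9,12,13,16,17,17,19,19]

Scan for sites:
  QalVI TGCC/4: at [9, 18, 34, 51, 76, 84, 93, 101, 119, 125, 168] ⇒ [13, 22, 38, 55, 80, 88, 97, 105, 123, 129, 172]
  NpsX GAACTGA/1: at [0, 60, 105, 131, 144, 152] ⇒ [1, 61, 106, 132, 145, 153]

Pooled cuts: [1, 13, 22, 38, 55, 61, 80, 88, 97, 105, 106, 123, 129, 132, 145, 153, 172]

Fragments:
  [0,1): 1 bp
  [1,13): 12 bp
  [13,22): 9 bp
  [22,38): 16 bp
  [38,55): 17 bp
  [55,61): 6 bp
  [61,80): 19 bp
  [80,88): 8 bp
  [88,97): 9 bp
  [97,105): 8 bp
  [105,106): 1 bp
  [106,123): 17 bp
  [123,129): 6 bp
  [129,132): 3 bp
  [132,145): 13 bp
  [145,153): 8 bp
  [153,172): 19 bp
  [172,175): 3 bp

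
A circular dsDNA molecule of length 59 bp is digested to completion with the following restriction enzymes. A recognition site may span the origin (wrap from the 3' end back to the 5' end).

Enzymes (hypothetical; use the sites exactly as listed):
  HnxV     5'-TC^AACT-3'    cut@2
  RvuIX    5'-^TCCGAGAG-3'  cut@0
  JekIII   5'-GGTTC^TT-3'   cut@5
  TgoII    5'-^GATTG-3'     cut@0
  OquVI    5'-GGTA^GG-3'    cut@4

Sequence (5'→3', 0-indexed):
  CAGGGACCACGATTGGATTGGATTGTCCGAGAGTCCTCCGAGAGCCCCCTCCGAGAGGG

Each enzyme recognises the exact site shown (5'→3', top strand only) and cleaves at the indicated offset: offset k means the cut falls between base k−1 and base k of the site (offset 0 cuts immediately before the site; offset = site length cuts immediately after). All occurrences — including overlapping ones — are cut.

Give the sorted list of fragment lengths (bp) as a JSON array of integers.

Site scan:
  HnxV (TCAACT, off=2): no sites
  RvuIX TCCGAGAG/0: at [25, 36, 49] ⇒ [25, 36, 49]
  JekIII (GGTTCTT, off=5): no sites
  TgoII GATTG/0: at [10, 15, 20] ⇒ [10, 15, 20]
  OquVI (GGTAGG, off=4): no sites

All cut coordinates (distinct, sorted): [10, 15, 20, 25, 36, 49]

Fragment lengths:
  10→15: 5 bp
  15→20: 5 bp
  20→25: 5 bp
  25→36: 11 bp
  36→49: 13 bp
  49→10 (wrap): 59-49+10 = 20 bp

[5,5,5,11,13,20]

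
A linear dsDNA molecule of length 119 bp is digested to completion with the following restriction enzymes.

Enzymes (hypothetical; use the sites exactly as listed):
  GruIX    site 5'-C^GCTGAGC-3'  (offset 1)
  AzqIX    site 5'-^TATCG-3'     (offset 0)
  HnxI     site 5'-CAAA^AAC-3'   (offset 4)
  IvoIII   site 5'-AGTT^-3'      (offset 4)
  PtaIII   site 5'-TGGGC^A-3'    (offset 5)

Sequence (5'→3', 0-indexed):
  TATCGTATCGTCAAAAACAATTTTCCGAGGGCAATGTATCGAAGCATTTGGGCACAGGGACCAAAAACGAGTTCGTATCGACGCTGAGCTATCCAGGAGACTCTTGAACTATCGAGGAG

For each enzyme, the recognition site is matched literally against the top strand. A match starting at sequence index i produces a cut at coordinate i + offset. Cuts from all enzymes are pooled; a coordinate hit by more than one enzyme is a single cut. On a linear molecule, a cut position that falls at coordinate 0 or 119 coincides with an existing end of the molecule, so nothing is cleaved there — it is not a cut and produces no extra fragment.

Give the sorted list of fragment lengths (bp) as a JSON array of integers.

Site scan:
  GruIX (CGCTGAGC, off=1): starts [81] → cuts [82]
  AzqIX (TATCG, off=0): starts [0, 5, 36, 75, 109] → cuts [5, 36, 75, 109] (position 0 is a terminus of the linear molecule — no cut)
  HnxI (CAAAAAC, off=4): starts [11, 61] → cuts [15, 65]
  IvoIII (AGTT, off=4): starts [69] → cuts [73]
  PtaIII (TGGGCA, off=5): starts [48] → cuts [53]

Pooled cuts: [5, 15, 36, 53, 65, 73, 75, 82, 109]

Fragment lengths:
  [0,5): 5 bp
  [5,15): 10 bp
  [15,36): 21 bp
  [36,53): 17 bp
  [53,65): 12 bp
  [65,73): 8 bp
  [73,75): 2 bp
  [75,82): 7 bp
  [82,109): 27 bp
  [109,119): 10 bp

[2,5,7,8,10,10,12,17,21,27]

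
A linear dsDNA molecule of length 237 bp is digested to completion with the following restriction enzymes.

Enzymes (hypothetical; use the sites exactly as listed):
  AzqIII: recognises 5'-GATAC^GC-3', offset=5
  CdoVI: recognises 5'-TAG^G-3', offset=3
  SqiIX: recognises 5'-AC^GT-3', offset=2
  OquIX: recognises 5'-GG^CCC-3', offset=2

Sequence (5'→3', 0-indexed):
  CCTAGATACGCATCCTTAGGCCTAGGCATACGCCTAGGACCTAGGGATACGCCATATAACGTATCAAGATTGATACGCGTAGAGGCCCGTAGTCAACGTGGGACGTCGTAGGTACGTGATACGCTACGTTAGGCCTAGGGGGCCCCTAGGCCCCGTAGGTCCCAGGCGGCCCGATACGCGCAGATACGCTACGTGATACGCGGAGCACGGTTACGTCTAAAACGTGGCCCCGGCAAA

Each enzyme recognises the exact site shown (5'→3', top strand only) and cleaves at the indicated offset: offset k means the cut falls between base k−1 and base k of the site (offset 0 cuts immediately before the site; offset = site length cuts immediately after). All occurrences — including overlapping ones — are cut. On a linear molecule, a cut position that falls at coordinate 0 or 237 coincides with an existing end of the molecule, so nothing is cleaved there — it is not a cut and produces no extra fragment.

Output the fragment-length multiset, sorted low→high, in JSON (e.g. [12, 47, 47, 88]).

[1,4,4,4,5,5,5,6,6,6,7,7,7,7,7,7,8,8,9,9,9,10,10,10,10,11,12,12,15,16]

Per-enzyme occurrences:
  AzqIII GATACGC/5: at [4, 45, 71, 117, 172, 182, 194] ⇒ [9, 50, 76, 122, 177, 187, 199]
  CdoVI TAGG/3: at [16, 22, 34, 41, 108, 129, 135, 146, 155] ⇒ [19, 25, 37, 44, 111, 132, 138, 149, 158]
  SqiIX ACGT/2: at [58, 95, 102, 113, 125, 190, 212, 221] ⇒ [60, 97, 104, 115, 127, 192, 214, 223]
  OquIX GGCCC/2: at [83, 140, 148, 167, 225] ⇒ [85, 142, 150, 169, 227]

All cut coordinates (distinct, sorted): [9, 19, 25, 37, 44, 50, 60, 76, 85, 97, 104, 111, 115, 122, 127, 132, 138, 142, 149, 150, 158, 169, 177, 187, 192, 199, 214, 223, 227]

Fragment lengths:
  [0,9): 9 bp
  [9,19): 10 bp
  [19,25): 6 bp
  [25,37): 12 bp
  [37,44): 7 bp
  [44,50): 6 bp
  [50,60): 10 bp
  [60,76): 16 bp
  [76,85): 9 bp
  [85,97): 12 bp
  [97,104): 7 bp
  [104,111): 7 bp
  [111,115): 4 bp
  [115,122): 7 bp
  [122,127): 5 bp
  [127,132): 5 bp
  [132,138): 6 bp
  [138,142): 4 bp
  [142,149): 7 bp
  [149,150): 1 bp
  [150,158): 8 bp
  [158,169): 11 bp
  [169,177): 8 bp
  [177,187): 10 bp
  [187,192): 5 bp
  [192,199): 7 bp
  [199,214): 15 bp
  [214,223): 9 bp
  [223,227): 4 bp
  [227,237): 10 bp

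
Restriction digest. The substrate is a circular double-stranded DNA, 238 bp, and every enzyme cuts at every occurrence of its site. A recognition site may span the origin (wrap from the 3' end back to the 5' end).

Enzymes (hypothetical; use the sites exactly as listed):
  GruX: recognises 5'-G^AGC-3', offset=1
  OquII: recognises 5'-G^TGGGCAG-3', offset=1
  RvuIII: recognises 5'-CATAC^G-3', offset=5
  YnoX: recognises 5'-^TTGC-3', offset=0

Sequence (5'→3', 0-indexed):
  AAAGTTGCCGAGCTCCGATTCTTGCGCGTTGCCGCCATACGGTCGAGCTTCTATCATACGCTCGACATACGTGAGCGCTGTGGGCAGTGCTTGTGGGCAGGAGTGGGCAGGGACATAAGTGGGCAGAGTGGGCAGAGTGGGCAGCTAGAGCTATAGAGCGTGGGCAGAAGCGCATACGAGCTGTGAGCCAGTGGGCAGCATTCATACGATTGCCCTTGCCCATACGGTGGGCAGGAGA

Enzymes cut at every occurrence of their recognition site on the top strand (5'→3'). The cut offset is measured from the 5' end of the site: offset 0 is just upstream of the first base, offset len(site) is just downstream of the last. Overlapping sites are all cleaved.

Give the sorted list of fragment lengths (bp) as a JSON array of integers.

[1,2,2,3,4,5,6,6,6,7,7,7,8,9,9,10,10,11,11,11,12,13,14,15,16,16,17]

Per-enzyme occurrences:
  GruX (GAGC, off=1): starts [9, 44, 72, 147, 155, 177, 184] → cuts [10, 45, 73, 148, 156, 178, 185]
  OquII (GTGGGCAG, off=1): starts [79, 92, 102, 118, 127, 136, 159, 190, 226] → cuts [80, 93, 103, 119, 128, 137, 160, 191, 227]
  RvuIII (CATACG, off=5): starts [35, 54, 65, 172, 202, 220] → cuts [40, 59, 70, 177, 207, 225]
  YnoX (TTGC, off=0): starts [4, 21, 28, 209, 215] → cuts [4, 21, 28, 209, 215]

All cut coordinates (distinct, sorted): [4, 10, 21, 28, 40, 45, 59, 70, 73, 80, 93, 103, 119, 128, 137, 148, 156, 160, 177, 178, 185, 191, 207, 209, 215, 225, 227]

Fragments:
  4→10: 6 bp
  10→21: 11 bp
  21→28: 7 bp
  28→40: 12 bp
  40→45: 5 bp
  45→59: 14 bp
  59→70: 11 bp
  70→73: 3 bp
  73→80: 7 bp
  80→93: 13 bp
  93→103: 10 bp
  103→119: 16 bp
  119→128: 9 bp
  128→137: 9 bp
  137→148: 11 bp
  148→156: 8 bp
  156→160: 4 bp
  160→177: 17 bp
  177→178: 1 bp
  178→185: 7 bp
  185→191: 6 bp
  191→207: 16 bp
  207→209: 2 bp
  209→215: 6 bp
  215→225: 10 bp
  225→227: 2 bp
  227→4 (wrap): 238-227+4 = 15 bp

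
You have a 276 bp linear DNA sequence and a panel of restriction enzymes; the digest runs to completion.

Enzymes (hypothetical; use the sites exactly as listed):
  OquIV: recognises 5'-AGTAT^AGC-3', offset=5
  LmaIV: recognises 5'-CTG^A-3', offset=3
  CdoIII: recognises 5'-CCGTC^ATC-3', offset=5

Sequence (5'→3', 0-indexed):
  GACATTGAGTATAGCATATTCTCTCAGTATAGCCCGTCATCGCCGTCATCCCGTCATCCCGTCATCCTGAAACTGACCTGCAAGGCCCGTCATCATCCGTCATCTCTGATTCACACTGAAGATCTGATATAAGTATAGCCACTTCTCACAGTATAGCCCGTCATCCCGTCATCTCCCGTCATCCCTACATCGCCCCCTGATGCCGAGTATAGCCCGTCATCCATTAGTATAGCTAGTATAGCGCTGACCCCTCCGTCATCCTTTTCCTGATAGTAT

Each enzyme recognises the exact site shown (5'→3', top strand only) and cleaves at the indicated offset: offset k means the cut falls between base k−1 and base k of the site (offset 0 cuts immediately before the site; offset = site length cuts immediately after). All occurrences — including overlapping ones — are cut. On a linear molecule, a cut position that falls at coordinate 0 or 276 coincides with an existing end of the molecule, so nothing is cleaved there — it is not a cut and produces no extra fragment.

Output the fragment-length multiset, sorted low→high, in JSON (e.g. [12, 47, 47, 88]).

Site scan:
  OquIV AGTATAGC/5: at [7, 25, 131, 149, 205, 225, 234] ⇒ [12, 30, 136, 154, 210, 230, 239]
  LmaIV CTGA/3: at [66, 72, 105, 115, 123, 196, 243, 266] ⇒ [69, 75, 108, 118, 126, 199, 246, 269]
  CdoIII CCGTCATC/5: at [33, 42, 50, 58, 86, 96, 157, 165, 175, 213, 252] ⇒ [38, 47, 55, 63, 91, 101, 162, 170, 180, 218, 257]

Pooled cuts: [12, 30, 38, 47, 55, 63, 69, 75, 91, 101, 108, 118, 126, 136, 154, 162, 170, 180, 199, 210, 218, 230, 239, 246, 257, 269]

Fragment lengths:
  [0,12): 12 bp
  [12,30): 18 bp
  [30,38): 8 bp
  [38,47): 9 bp
  [47,55): 8 bp
  [55,63): 8 bp
  [63,69): 6 bp
  [69,75): 6 bp
  [75,91): 16 bp
  [91,101): 10 bp
  [101,108): 7 bp
  [108,118): 10 bp
  [118,126): 8 bp
  [126,136): 10 bp
  [136,154): 18 bp
  [154,162): 8 bp
  [162,170): 8 bp
  [170,180): 10 bp
  [180,199): 19 bp
  [199,210): 11 bp
  [210,218): 8 bp
  [218,230): 12 bp
  [230,239): 9 bp
  [239,246): 7 bp
  [246,257): 11 bp
  [257,269): 12 bp
  [269,276): 7 bp

[6,6,7,7,7,8,8,8,8,8,8,8,9,9,10,10,10,10,11,11,12,12,12,16,18,18,19]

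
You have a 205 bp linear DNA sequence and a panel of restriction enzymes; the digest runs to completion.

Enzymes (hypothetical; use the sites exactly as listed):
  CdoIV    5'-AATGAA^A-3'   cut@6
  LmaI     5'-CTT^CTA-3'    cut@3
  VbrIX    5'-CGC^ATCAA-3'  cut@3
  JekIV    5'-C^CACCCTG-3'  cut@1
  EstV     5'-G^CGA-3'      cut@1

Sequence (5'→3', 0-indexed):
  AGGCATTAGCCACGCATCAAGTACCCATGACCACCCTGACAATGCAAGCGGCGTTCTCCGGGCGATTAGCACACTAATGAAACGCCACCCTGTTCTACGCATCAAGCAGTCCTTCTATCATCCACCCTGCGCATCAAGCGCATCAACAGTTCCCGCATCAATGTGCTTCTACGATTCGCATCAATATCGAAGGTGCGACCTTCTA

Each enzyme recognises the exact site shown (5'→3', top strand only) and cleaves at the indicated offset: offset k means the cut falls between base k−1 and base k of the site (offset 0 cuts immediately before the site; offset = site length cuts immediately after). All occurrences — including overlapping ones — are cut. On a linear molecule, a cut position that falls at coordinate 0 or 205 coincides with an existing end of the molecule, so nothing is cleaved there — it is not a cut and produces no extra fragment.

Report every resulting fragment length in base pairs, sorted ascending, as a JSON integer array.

[3,4,7,8,9,10,11,12,14,15,15,15,16,16,19,31]

Per-enzyme occurrences:
  CdoIV AATGAAA/6: at [75] ⇒ [81]
  LmaI CTTCTA/3: at [111, 165, 199] ⇒ [114, 168, 202]
  VbrIX CGCATCAA/3: at [12, 97, 129, 138, 153, 176] ⇒ [15, 100, 132, 141, 156, 179]
  JekIV CCACCCTG/1: at [30, 84, 121] ⇒ [31, 85, 122]
  EstV GCGA/1: at [61, 194] ⇒ [62, 195]

Pooled cuts: [15, 31, 62, 81, 85, 100, 114, 122, 132, 141, 156, 168, 179, 195, 202]

Fragments:
  [0,15): 15 bp
  [15,31): 16 bp
  [31,62): 31 bp
  [62,81): 19 bp
  [81,85): 4 bp
  [85,100): 15 bp
  [100,114): 14 bp
  [114,122): 8 bp
  [122,132): 10 bp
  [132,141): 9 bp
  [141,156): 15 bp
  [156,168): 12 bp
  [168,179): 11 bp
  [179,195): 16 bp
  [195,202): 7 bp
  [202,205): 3 bp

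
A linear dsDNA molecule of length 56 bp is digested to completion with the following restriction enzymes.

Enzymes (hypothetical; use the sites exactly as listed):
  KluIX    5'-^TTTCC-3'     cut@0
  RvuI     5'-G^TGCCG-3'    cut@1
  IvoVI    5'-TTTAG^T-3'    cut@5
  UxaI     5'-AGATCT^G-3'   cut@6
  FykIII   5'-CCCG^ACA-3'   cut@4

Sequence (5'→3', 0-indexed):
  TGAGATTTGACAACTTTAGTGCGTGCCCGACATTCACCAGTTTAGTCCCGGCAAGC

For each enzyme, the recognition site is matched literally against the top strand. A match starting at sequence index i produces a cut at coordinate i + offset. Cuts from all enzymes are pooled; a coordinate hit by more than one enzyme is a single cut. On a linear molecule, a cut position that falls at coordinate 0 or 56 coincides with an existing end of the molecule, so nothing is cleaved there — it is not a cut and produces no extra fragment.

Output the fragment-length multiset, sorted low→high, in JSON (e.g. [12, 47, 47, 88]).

[10,11,16,19]

Scan for sites:
  KluIX (TTTCC, off=0): no sites
  RvuI (GTGCCG, off=1): no sites
  IvoVI TTTAGT/5: at [14, 40] ⇒ [19, 45]
  UxaI (AGATCTG, off=6): no sites
  FykIII CCCGACA/4: at [25] ⇒ [29]

Pooled cuts: [19, 29, 45]

Fragment lengths:
  [0,19): 19 bp
  [19,29): 10 bp
  [29,45): 16 bp
  [45,56): 11 bp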